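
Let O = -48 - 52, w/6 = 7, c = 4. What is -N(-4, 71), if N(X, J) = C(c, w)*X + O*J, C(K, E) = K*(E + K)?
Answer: 7836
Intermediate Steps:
w = 42 (w = 6*7 = 42)
O = -100
N(X, J) = -100*J + 184*X (N(X, J) = (4*(42 + 4))*X - 100*J = (4*46)*X - 100*J = 184*X - 100*J = -100*J + 184*X)
-N(-4, 71) = -(-100*71 + 184*(-4)) = -(-7100 - 736) = -1*(-7836) = 7836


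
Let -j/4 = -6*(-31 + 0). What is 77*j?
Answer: -57288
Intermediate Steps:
j = -744 (j = -(-24)*(-31 + 0) = -(-24)*(-31) = -4*186 = -744)
77*j = 77*(-744) = -57288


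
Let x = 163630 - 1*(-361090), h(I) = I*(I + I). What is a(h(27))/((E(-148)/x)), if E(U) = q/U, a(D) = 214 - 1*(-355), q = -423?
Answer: 44187720640/423 ≈ 1.0446e+8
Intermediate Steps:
h(I) = 2*I² (h(I) = I*(2*I) = 2*I²)
x = 524720 (x = 163630 + 361090 = 524720)
a(D) = 569 (a(D) = 214 + 355 = 569)
E(U) = -423/U
a(h(27))/((E(-148)/x)) = 569/((-423/(-148)/524720)) = 569/((-423*(-1/148)*(1/524720))) = 569/(((423/148)*(1/524720))) = 569/(423/77658560) = 569*(77658560/423) = 44187720640/423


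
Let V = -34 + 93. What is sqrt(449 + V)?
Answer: 2*sqrt(127) ≈ 22.539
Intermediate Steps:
V = 59
sqrt(449 + V) = sqrt(449 + 59) = sqrt(508) = 2*sqrt(127)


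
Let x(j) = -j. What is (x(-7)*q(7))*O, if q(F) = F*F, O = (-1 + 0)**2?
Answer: 343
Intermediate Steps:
O = 1 (O = (-1)**2 = 1)
q(F) = F**2
(x(-7)*q(7))*O = (-1*(-7)*7**2)*1 = (7*49)*1 = 343*1 = 343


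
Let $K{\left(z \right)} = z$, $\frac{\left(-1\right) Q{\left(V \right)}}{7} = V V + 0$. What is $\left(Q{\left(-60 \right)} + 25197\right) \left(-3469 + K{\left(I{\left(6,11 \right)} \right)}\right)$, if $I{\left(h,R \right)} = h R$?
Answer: $10209$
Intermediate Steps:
$I{\left(h,R \right)} = R h$
$Q{\left(V \right)} = - 7 V^{2}$ ($Q{\left(V \right)} = - 7 \left(V V + 0\right) = - 7 \left(V^{2} + 0\right) = - 7 V^{2}$)
$\left(Q{\left(-60 \right)} + 25197\right) \left(-3469 + K{\left(I{\left(6,11 \right)} \right)}\right) = \left(- 7 \left(-60\right)^{2} + 25197\right) \left(-3469 + 11 \cdot 6\right) = \left(\left(-7\right) 3600 + 25197\right) \left(-3469 + 66\right) = \left(-25200 + 25197\right) \left(-3403\right) = \left(-3\right) \left(-3403\right) = 10209$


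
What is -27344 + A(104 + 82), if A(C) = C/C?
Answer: -27343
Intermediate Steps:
A(C) = 1
-27344 + A(104 + 82) = -27344 + 1 = -27343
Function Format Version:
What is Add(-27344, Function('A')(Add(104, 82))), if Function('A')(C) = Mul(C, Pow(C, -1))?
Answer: -27343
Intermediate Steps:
Function('A')(C) = 1
Add(-27344, Function('A')(Add(104, 82))) = Add(-27344, 1) = -27343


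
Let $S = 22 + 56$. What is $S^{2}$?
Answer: $6084$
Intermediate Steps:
$S = 78$
$S^{2} = 78^{2} = 6084$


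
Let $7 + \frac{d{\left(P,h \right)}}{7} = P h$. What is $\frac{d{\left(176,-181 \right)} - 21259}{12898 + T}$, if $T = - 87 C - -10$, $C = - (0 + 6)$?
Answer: $- \frac{24430}{1343} \approx -18.191$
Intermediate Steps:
$d{\left(P,h \right)} = -49 + 7 P h$
$C = -6$ ($C = \left(-1\right) 6 = -6$)
$T = 532$ ($T = \left(-87\right) \left(-6\right) - -10 = 522 + 10 = 532$)
$\frac{d{\left(176,-181 \right)} - 21259}{12898 + T} = \frac{\left(-49 + 7 \cdot 176 \left(-181\right)\right) - 21259}{12898 + 532} = \frac{\left(-49 - 222992\right) - 21259}{13430} = \left(-223041 - 21259\right) \frac{1}{13430} = \left(-244300\right) \frac{1}{13430} = - \frac{24430}{1343}$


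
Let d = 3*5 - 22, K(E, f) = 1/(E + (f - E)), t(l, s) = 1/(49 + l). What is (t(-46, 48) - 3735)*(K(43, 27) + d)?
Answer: 2106352/81 ≈ 26004.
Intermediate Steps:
K(E, f) = 1/f
d = -7 (d = 15 - 22 = -7)
(t(-46, 48) - 3735)*(K(43, 27) + d) = (1/(49 - 46) - 3735)*(1/27 - 7) = (1/3 - 3735)*(1/27 - 7) = (⅓ - 3735)*(-188/27) = -11204/3*(-188/27) = 2106352/81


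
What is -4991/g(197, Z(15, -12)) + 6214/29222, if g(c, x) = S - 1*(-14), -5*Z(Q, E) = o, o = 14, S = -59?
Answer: 73063316/657495 ≈ 111.12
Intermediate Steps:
Z(Q, E) = -14/5 (Z(Q, E) = -1/5*14 = -14/5)
g(c, x) = -45 (g(c, x) = -59 - 1*(-14) = -59 + 14 = -45)
-4991/g(197, Z(15, -12)) + 6214/29222 = -4991/(-45) + 6214/29222 = -4991*(-1/45) + 6214*(1/29222) = 4991/45 + 3107/14611 = 73063316/657495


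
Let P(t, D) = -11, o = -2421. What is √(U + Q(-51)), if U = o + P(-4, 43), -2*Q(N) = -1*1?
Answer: I*√9726/2 ≈ 49.31*I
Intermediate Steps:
Q(N) = ½ (Q(N) = -(-1)/2 = -½*(-1) = ½)
U = -2432 (U = -2421 - 11 = -2432)
√(U + Q(-51)) = √(-2432 + ½) = √(-4863/2) = I*√9726/2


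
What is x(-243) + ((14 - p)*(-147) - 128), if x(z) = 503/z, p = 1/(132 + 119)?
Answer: -133421230/60993 ≈ -2187.5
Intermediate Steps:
p = 1/251 ≈ 0.0039841
x(-243) + ((14 - p)*(-147) - 128) = 503/(-243) + ((14 - 1*1/251)*(-147) - 128) = 503*(-1/243) + ((14 - 1/251)*(-147) - 128) = -503/243 + ((3513/251)*(-147) - 128) = -503/243 + (-516411/251 - 128) = -503/243 - 548539/251 = -133421230/60993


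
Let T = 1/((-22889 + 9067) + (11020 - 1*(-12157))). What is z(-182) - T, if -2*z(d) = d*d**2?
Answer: 28198626819/9355 ≈ 3.0143e+6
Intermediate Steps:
z(d) = -d**3/2 (z(d) = -d*d**2/2 = -d**3/2)
T = 1/9355 (T = 1/(-13822 + (11020 + 12157)) = 1/(-13822 + 23177) = 1/9355 ≈ 0.00010689)
z(-182) - T = -1/2*(-182)**3 - 1*1/9355 = -1/2*(-6028568) - 1/9355 = 3014284 - 1/9355 = 28198626819/9355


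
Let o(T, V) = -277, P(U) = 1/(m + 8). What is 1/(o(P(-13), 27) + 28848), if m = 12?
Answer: 1/28571 ≈ 3.5000e-5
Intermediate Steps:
P(U) = 1/20 (P(U) = 1/(12 + 8) = 1/20)
1/(o(P(-13), 27) + 28848) = 1/(-277 + 28848) = 1/28571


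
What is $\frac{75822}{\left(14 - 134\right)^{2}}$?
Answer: $\frac{12637}{2400} \approx 5.2654$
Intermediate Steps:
$\frac{75822}{\left(14 - 134\right)^{2}} = \frac{75822}{\left(-120\right)^{2}} = \frac{75822}{14400} = 75822 \cdot \frac{1}{14400} = \frac{12637}{2400}$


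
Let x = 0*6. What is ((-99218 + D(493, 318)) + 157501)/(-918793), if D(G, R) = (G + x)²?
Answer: -301332/918793 ≈ -0.32797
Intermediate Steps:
x = 0
D(G, R) = G² (D(G, R) = (G + 0)² = G²)
((-99218 + D(493, 318)) + 157501)/(-918793) = ((-99218 + 493²) + 157501)/(-918793) = ((-99218 + 243049) + 157501)*(-1/918793) = (143831 + 157501)*(-1/918793) = 301332*(-1/918793) = -301332/918793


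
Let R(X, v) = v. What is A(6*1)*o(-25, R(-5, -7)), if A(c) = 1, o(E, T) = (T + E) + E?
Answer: -57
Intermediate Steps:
o(E, T) = T + 2*E (o(E, T) = (E + T) + E = T + 2*E)
A(6*1)*o(-25, R(-5, -7)) = 1*(-7 + 2*(-25)) = 1*(-7 - 50) = 1*(-57) = -57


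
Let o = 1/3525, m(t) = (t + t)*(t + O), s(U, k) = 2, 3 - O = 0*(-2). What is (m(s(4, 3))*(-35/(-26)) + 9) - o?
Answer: 1646162/45825 ≈ 35.923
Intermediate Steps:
O = 3 (O = 3 - 0*(-2) = 3 - 1*0 = 3 + 0 = 3)
m(t) = 2*t*(3 + t) (m(t) = (t + t)*(t + 3) = (2*t)*(3 + t) = 2*t*(3 + t))
o = 1/3525 ≈ 0.00028369
(m(s(4, 3))*(-35/(-26)) + 9) - o = ((2*2*(3 + 2))*(-35/(-26)) + 9) - 1*1/3525 = ((2*2*5)*(-35*(-1/26)) + 9) - 1/3525 = (20*(35/26) + 9) - 1/3525 = (350/13 + 9) - 1/3525 = 467/13 - 1/3525 = 1646162/45825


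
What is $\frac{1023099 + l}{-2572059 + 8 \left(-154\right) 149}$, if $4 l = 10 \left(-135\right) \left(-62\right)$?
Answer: $- \frac{1044024}{2755627} \approx -0.37887$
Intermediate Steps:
$l = 20925$ ($l = \frac{10 \left(-135\right) \left(-62\right)}{4} = \frac{\left(-1350\right) \left(-62\right)}{4} = \frac{1}{4} \cdot 83700 = 20925$)
$\frac{1023099 + l}{-2572059 + 8 \left(-154\right) 149} = \frac{1023099 + 20925}{-2572059 + 8 \left(-154\right) 149} = \frac{1044024}{-2572059 - 183568} = \frac{1044024}{-2755627} = 1044024 \left(- \frac{1}{2755627}\right) = - \frac{1044024}{2755627}$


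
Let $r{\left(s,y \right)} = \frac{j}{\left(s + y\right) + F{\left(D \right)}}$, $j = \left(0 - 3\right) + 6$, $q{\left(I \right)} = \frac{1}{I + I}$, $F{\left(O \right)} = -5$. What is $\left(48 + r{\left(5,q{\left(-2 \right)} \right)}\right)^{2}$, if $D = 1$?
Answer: $1296$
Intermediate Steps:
$q{\left(I \right)} = \frac{1}{2 I}$
$j = 3$ ($j = -3 + 6 = 3$)
$r{\left(s,y \right)} = \frac{3}{-5 + s + y}$ ($r{\left(s,y \right)} = \frac{3}{\left(s + y\right) - 5} = \frac{3}{-5 + s + y}$)
$\left(48 + r{\left(5,q{\left(-2 \right)} \right)}\right)^{2} = \left(48 + \frac{3}{-5 + 5 + \frac{1}{2 \left(-2\right)}}\right)^{2} = \left(48 + \frac{3}{-5 + 5 + \frac{1}{2} \left(- \frac{1}{2}\right)}\right)^{2} = \left(48 + \frac{3}{-5 + 5 - \frac{1}{4}}\right)^{2} = \left(48 + \frac{3}{- \frac{1}{4}}\right)^{2} = \left(48 + 3 \left(-4\right)\right)^{2} = \left(48 - 12\right)^{2} = 36^{2} = 1296$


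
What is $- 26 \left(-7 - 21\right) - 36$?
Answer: $692$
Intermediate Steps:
$- 26 \left(-7 - 21\right) - 36 = \left(-26\right) \left(-28\right) - 36 = 728 - 36 = 692$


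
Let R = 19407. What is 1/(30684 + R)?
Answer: 1/50091 ≈ 1.9964e-5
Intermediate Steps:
1/(30684 + R) = 1/(30684 + 19407) = 1/50091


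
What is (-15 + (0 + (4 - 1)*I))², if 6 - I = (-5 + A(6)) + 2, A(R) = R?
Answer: 36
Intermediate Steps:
I = 3 (I = 6 - ((-5 + 6) + 2) = 6 - (1 + 2) = 6 - 1*3 = 6 - 3 = 3)
(-15 + (0 + (4 - 1)*I))² = (-15 + (0 + (4 - 1)*3))² = (-15 + (0 + 3*3))² = (-15 + (0 + 9))² = (-15 + 9)² = (-6)² = 36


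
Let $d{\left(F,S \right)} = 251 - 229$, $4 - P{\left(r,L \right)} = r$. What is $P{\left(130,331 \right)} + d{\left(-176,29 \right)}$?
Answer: $-104$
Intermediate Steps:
$P{\left(r,L \right)} = 4 - r$
$d{\left(F,S \right)} = 22$ ($d{\left(F,S \right)} = 251 - 229 = 22$)
$P{\left(130,331 \right)} + d{\left(-176,29 \right)} = \left(4 - 130\right) + 22 = -126 + 22 = -104$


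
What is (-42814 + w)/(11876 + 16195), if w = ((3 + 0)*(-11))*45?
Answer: -44299/28071 ≈ -1.5781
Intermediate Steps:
w = -1485 (w = (3*(-11))*45 = -33*45 = -1485)
(-42814 + w)/(11876 + 16195) = (-42814 - 1485)/(11876 + 16195) = -44299/28071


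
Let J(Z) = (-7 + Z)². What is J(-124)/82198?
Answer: 17161/82198 ≈ 0.20878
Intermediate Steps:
J(-124)/82198 = (-7 - 124)²/82198 = (-131)²*(1/82198) = 17161*(1/82198) = 17161/82198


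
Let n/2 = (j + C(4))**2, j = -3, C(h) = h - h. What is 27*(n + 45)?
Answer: 1701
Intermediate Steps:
C(h) = 0
n = 18 (n = 2*(-3 + 0)**2 = 2*(-3)**2 = 2*9 = 18)
27*(n + 45) = 27*(18 + 45) = 27*63 = 1701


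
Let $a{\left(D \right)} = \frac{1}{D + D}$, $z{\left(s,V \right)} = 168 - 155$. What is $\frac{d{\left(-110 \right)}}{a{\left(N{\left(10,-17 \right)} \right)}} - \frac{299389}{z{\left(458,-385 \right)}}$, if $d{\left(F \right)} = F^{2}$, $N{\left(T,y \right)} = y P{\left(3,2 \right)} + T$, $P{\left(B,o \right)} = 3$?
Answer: $- \frac{13197989}{13} \approx -1.0152 \cdot 10^{6}$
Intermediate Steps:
$z{\left(s,V \right)} = 13$ ($z{\left(s,V \right)} = 168 - 155 = 13$)
$N{\left(T,y \right)} = T + 3 y$ ($N{\left(T,y \right)} = y 3 + T = 3 y + T = T + 3 y$)
$a{\left(D \right)} = \frac{1}{2 D}$
$\frac{d{\left(-110 \right)}}{a{\left(N{\left(10,-17 \right)} \right)}} - \frac{299389}{z{\left(458,-385 \right)}} = \frac{\left(-110\right)^{2}}{\frac{1}{2} \frac{1}{10 + 3 \left(-17\right)}} - \frac{299389}{13} = \frac{12100}{\frac{1}{2} \frac{1}{10 - 51}} - \frac{299389}{13} = \frac{12100}{\frac{1}{2} \frac{1}{-41}} - \frac{299389}{13} = \frac{12100}{\frac{1}{2} \left(- \frac{1}{41}\right)} - \frac{299389}{13} = \frac{12100}{- \frac{1}{82}} - \frac{299389}{13} = 12100 \left(-82\right) - \frac{299389}{13} = -992200 - \frac{299389}{13} = - \frac{13197989}{13}$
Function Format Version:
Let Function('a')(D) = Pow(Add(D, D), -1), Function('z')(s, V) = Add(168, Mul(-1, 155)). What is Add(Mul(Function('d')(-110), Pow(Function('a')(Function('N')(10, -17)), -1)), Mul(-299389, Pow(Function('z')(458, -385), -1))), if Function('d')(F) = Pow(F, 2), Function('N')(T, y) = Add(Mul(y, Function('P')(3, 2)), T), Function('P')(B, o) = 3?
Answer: Rational(-13197989, 13) ≈ -1.0152e+6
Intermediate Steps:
Function('z')(s, V) = 13 (Function('z')(s, V) = Add(168, -155) = 13)
Function('N')(T, y) = Add(T, Mul(3, y)) (Function('N')(T, y) = Add(Mul(y, 3), T) = Add(Mul(3, y), T) = Add(T, Mul(3, y)))
Function('a')(D) = Mul(Rational(1, 2), Pow(D, -1)) (Function('a')(D) = Pow(Mul(2, D), -1) = Mul(Rational(1, 2), Pow(D, -1)))
Add(Mul(Function('d')(-110), Pow(Function('a')(Function('N')(10, -17)), -1)), Mul(-299389, Pow(Function('z')(458, -385), -1))) = Add(Mul(Pow(-110, 2), Pow(Mul(Rational(1, 2), Pow(Add(10, Mul(3, -17)), -1)), -1)), Mul(-299389, Pow(13, -1))) = Add(Mul(12100, Pow(Mul(Rational(1, 2), Pow(Add(10, -51), -1)), -1)), Mul(-299389, Rational(1, 13))) = Add(Mul(12100, Pow(Mul(Rational(1, 2), Pow(-41, -1)), -1)), Rational(-299389, 13)) = Add(Mul(12100, Pow(Mul(Rational(1, 2), Rational(-1, 41)), -1)), Rational(-299389, 13)) = Add(Mul(12100, Pow(Rational(-1, 82), -1)), Rational(-299389, 13)) = Add(Mul(12100, -82), Rational(-299389, 13)) = Add(-992200, Rational(-299389, 13)) = Rational(-13197989, 13)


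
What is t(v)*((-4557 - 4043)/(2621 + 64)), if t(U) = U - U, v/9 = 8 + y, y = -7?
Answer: 0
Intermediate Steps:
v = 9 (v = 9*(8 - 7) = 9*1 = 9)
t(U) = 0
t(v)*((-4557 - 4043)/(2621 + 64)) = 0*((-4557 - 4043)/(2621 + 64)) = 0*(-8600/2685) = 0*(-8600*1/2685) = 0*(-1720/537) = 0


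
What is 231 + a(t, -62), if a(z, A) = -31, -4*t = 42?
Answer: 200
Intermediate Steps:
t = -21/2 (t = -¼*42 = -21/2 ≈ -10.500)
231 + a(t, -62) = 231 - 31 = 200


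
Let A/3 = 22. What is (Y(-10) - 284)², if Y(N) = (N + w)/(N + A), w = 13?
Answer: 252841801/3136 ≈ 80626.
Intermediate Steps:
A = 66 (A = 3*22 = 66)
Y(N) = (13 + N)/(66 + N) (Y(N) = (N + 13)/(N + 66) = (13 + N)/(66 + N))
(Y(-10) - 284)² = ((13 - 10)/(66 - 10) - 284)² = (3/56 - 284)² = (-15901/56)² = 252841801/3136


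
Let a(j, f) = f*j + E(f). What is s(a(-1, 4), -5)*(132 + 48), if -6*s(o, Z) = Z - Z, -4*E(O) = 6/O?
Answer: 0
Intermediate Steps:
E(O) = -3/(2*O)
a(j, f) = -3/(2*f) + f*j (a(j, f) = f*j - 3/(2*f) = -3/(2*f) + f*j)
s(o, Z) = 0 (s(o, Z) = -(Z - Z)/6 = -⅙*0 = 0)
s(a(-1, 4), -5)*(132 + 48) = 0*(132 + 48) = 0*180 = 0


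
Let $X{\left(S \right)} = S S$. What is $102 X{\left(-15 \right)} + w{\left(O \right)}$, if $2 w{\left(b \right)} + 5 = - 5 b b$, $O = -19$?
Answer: $22045$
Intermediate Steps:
$X{\left(S \right)} = S^{2}$
$w{\left(b \right)} = - \frac{5}{2} - \frac{5 b^{2}}{2}$ ($w{\left(b \right)} = - \frac{5}{2} + \frac{- 5 b b}{2} = - \frac{5}{2} + \frac{\left(-5\right) b^{2}}{2} = - \frac{5}{2} - \frac{5 b^{2}}{2}$)
$102 X{\left(-15 \right)} + w{\left(O \right)} = 102 \left(-15\right)^{2} - \left(\frac{5}{2} + \frac{5 \left(-19\right)^{2}}{2}\right) = 102 \cdot 225 - 905 = 22950 - 905 = 22045$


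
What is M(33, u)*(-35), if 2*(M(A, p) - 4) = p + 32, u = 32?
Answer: -1260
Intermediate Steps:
M(A, p) = 20 + p/2 (M(A, p) = 4 + (p + 32)/2 = 4 + (32 + p)/2 = 4 + (16 + p/2) = 20 + p/2)
M(33, u)*(-35) = (20 + (1/2)*32)*(-35) = (20 + 16)*(-35) = 36*(-35) = -1260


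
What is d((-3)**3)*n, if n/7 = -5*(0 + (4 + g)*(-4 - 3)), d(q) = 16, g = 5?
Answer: 35280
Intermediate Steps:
n = 2205 (n = 7*(-5*(0 + (4 + 5)*(-4 - 3))) = 7*(-5*(0 + 9*(-7))) = 7*(-5*(0 - 63)) = 7*(-5*(-63)) = 7*315 = 2205)
d((-3)**3)*n = 16*2205 = 35280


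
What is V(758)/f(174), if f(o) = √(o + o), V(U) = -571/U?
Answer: -571*√87/131892 ≈ -0.040381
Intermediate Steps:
f(o) = √2*√o (f(o) = √(2*o) = √2*√o)
V(758)/f(174) = (-571/758)/((√2*√174)) = (-571*1/758)/((2*√87)) = -571*√87/131892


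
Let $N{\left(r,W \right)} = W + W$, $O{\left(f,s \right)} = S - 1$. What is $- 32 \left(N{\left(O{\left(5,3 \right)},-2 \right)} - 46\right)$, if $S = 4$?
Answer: $1600$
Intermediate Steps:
$O{\left(f,s \right)} = 3$ ($O{\left(f,s \right)} = 4 - 1 = 3$)
$N{\left(r,W \right)} = 2 W$
$- 32 \left(N{\left(O{\left(5,3 \right)},-2 \right)} - 46\right) = - 32 \left(2 \left(-2\right) - 46\right) = - 32 \left(-4 - 46\right) = \left(-32\right) \left(-50\right) = 1600$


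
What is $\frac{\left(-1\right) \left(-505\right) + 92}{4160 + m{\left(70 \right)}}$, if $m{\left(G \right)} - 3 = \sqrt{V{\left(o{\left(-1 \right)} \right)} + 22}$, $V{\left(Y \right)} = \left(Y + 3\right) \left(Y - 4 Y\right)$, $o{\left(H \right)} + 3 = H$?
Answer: $\frac{828437}{5776853} - \frac{199 \sqrt{10}}{5776853} \approx 0.1433$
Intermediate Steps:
$o{\left(H \right)} = -3 + H$
$V{\left(Y \right)} = - 3 Y \left(3 + Y\right)$ ($V{\left(Y \right)} = \left(3 + Y\right) \left(- 3 Y\right) = - 3 Y \left(3 + Y\right)$)
$m{\left(G \right)} = 3 + \sqrt{10}$ ($m{\left(G \right)} = 3 + \sqrt{- 3 \left(-3 - 1\right) \left(3 - 4\right) + 22} = 3 + \sqrt{\left(-3\right) \left(-4\right) \left(3 - 4\right) + 22} = 3 + \sqrt{\left(-3\right) \left(-4\right) \left(-1\right) + 22} = 3 + \sqrt{-12 + 22} = 3 + \sqrt{10}$)
$\frac{\left(-1\right) \left(-505\right) + 92}{4160 + m{\left(70 \right)}} = \frac{\left(-1\right) \left(-505\right) + 92}{4160 + \left(3 + \sqrt{10}\right)} = \frac{505 + 92}{4163 + \sqrt{10}} = \frac{597}{4163 + \sqrt{10}}$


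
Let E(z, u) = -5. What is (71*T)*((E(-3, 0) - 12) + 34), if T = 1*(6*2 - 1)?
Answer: 13277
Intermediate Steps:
T = 11 (T = 1*(12 - 1) = 1*11 = 11)
(71*T)*((E(-3, 0) - 12) + 34) = (71*11)*((-5 - 12) + 34) = 781*(-17 + 34) = 781*17 = 13277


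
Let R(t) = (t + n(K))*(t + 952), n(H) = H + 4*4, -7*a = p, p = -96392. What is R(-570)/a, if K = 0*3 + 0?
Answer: -370349/24098 ≈ -15.368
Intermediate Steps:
a = 96392/7 (a = -1/7*(-96392) = 96392/7 ≈ 13770.)
K = 0 (K = 0 + 0 = 0)
n(H) = 16 + H (n(H) = H + 16 = 16 + H)
R(t) = (16 + t)*(952 + t) (R(t) = (t + (16 + 0))*(t + 952) = (t + 16)*(952 + t) = (16 + t)*(952 + t))
R(-570)/a = (15232 + (-570)**2 + 968*(-570))/(96392/7) = (15232 + 324900 - 551760)*(7/96392) = -211628*7/96392 = -370349/24098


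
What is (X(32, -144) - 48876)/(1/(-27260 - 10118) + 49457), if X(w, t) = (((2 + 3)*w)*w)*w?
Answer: 4297124392/1848603745 ≈ 2.3245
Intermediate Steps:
X(w, t) = 5*w³ (X(w, t) = ((5*w)*w)*w = (5*w²)*w = 5*w³)
(X(32, -144) - 48876)/(1/(-27260 - 10118) + 49457) = (5*32³ - 48876)/(1/(-27260 - 10118) + 49457) = (5*32768 - 48876)/(1/(-37378) + 49457) = (163840 - 48876)/(-1/37378 + 49457) = 114964/(1848603745/37378) = 114964*(37378/1848603745) = 4297124392/1848603745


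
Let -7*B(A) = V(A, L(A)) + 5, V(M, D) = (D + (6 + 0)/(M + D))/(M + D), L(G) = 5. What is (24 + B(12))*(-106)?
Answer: -4983696/2023 ≈ -2463.5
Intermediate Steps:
V(M, D) = (D + 6/(D + M))/(D + M)
B(A) = -5/7 - (31 + 5*A)/(7*(5 + A)**2) (B(A) = -((6 + 5**2 + 5*A)/(5 + A)**2 + 5)/7 = -((6 + 25 + 5*A)/(5 + A)**2 + 5)/7 = -((31 + 5*A)/(5 + A)**2 + 5)/7 = -(5 + (31 + 5*A)/(5 + A)**2)/7 = -5/7 - (31 + 5*A)/(7*(5 + A)**2))
(24 + B(12))*(-106) = (24 + (-31 - 5*12 - 5*(5 + 12)**2)/(7*(5 + 12)**2))*(-106) = (24 + (1/7)*(-31 - 60 - 5*17**2)/17**2)*(-106) = (24 + (1/7)*(1/289)*(-31 - 60 - 5*289))*(-106) = (24 + (1/7)*(1/289)*(-31 - 60 - 1445))*(-106) = (24 + (1/7)*(1/289)*(-1536))*(-106) = (24 - 1536/2023)*(-106) = (47016/2023)*(-106) = -4983696/2023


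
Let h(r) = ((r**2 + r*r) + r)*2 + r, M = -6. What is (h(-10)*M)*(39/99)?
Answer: -9620/11 ≈ -874.54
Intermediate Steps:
h(r) = 3*r + 4*r**2 (h(r) = ((r**2 + r**2) + r)*2 + r = (2*r**2 + r)*2 + r = (r + 2*r**2)*2 + r = (2*r + 4*r**2) + r = 3*r + 4*r**2)
(h(-10)*M)*(39/99) = (-10*(3 + 4*(-10))*(-6))*(39/99) = (-10*(3 - 40)*(-6))*(39*(1/99)) = (-10*(-37)*(-6))*(13/33) = (370*(-6))*(13/33) = -2220*13/33 = -9620/11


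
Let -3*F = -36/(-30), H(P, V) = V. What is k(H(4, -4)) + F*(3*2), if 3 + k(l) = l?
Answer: -47/5 ≈ -9.4000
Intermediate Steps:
k(l) = -3 + l
F = -⅖ (F = -(-12)/(-30) = -(-12)*(-1)/30 = -⅓*6/5 = -⅖ ≈ -0.40000)
k(H(4, -4)) + F*(3*2) = (-3 - 4) - 6*2/5 = -7 - ⅖*6 = -7 - 12/5 = -47/5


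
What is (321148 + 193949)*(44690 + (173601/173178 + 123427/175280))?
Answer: 4313462525752373191/187374320 ≈ 2.3021e+10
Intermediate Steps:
(321148 + 193949)*(44690 + (173601/173178 + 123427/175280)) = 515097*(44690 + (173601*(1/173178) + 123427*(1/175280))) = 515097*(44690 + (19289/19242 + 123427/175280)) = 515097*(44690 + 2877979127/1686368880) = 515097*(75366703226327/1686368880) = 4313462525752373191/187374320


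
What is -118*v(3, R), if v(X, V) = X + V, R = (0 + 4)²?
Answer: -2242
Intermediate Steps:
R = 16 (R = 4² = 16)
v(X, V) = V + X
-118*v(3, R) = -118*(16 + 3) = -118*19 = -2242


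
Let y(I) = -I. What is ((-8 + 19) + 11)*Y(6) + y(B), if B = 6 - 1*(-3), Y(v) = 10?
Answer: 211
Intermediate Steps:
B = 9 (B = 6 + 3 = 9)
((-8 + 19) + 11)*Y(6) + y(B) = ((-8 + 19) + 11)*10 - 1*9 = (11 + 11)*10 - 9 = 22*10 - 9 = 220 - 9 = 211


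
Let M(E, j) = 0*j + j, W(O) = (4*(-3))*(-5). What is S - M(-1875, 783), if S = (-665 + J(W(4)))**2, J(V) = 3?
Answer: 437461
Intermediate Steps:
W(O) = 60 (W(O) = -12*(-5) = 60)
M(E, j) = j (M(E, j) = 0 + j = j)
S = 438244 (S = (-665 + 3)**2 = (-662)**2 = 438244)
S - M(-1875, 783) = 438244 - 1*783 = 438244 - 783 = 437461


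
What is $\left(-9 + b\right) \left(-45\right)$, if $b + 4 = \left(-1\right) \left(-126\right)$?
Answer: $-5085$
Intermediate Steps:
$b = 122$ ($b = -4 - -126 = -4 + 126 = 122$)
$\left(-9 + b\right) \left(-45\right) = \left(-9 + 122\right) \left(-45\right) = 113 \left(-45\right) = -5085$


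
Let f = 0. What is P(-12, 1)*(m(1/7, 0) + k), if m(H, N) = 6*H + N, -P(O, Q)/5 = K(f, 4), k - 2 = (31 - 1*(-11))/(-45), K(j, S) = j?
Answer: 0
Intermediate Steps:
k = 16/15 (k = 2 + (31 - 1*(-11))/(-45) = 2 + (31 + 11)*(-1/45) = 2 + 42*(-1/45) = 2 - 14/15 = 16/15 ≈ 1.0667)
P(O, Q) = 0 (P(O, Q) = -5*0 = 0)
m(H, N) = N + 6*H
P(-12, 1)*(m(1/7, 0) + k) = 0*((0 + 6/7) + 16/15) = 0*(6/7 + 16/15) = 0*(202/105) = 0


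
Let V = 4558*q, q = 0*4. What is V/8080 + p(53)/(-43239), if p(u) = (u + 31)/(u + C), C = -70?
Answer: 4/35003 ≈ 0.00011428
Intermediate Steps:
q = 0
V = 0 (V = 4558*0 = 0)
p(u) = (31 + u)/(-70 + u) (p(u) = (u + 31)/(u - 70) = (31 + u)/(-70 + u))
V/8080 + p(53)/(-43239) = 0/8080 + ((31 + 53)/(-70 + 53))/(-43239) = 0*(1/8080) + (84/(-17))*(-1/43239) = 0 - 1/17*84*(-1/43239) = 0 - 84/17*(-1/43239) = 0 + 4/35003 = 4/35003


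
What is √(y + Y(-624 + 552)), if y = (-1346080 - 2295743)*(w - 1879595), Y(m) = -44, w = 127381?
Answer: √6381253246078 ≈ 2.5261e+6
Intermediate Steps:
y = 6381253246122 (y = (-1346080 - 2295743)*(127381 - 1879595) = -3641823*(-1752214) = 6381253246122)
√(y + Y(-624 + 552)) = √(6381253246122 - 44) = √6381253246078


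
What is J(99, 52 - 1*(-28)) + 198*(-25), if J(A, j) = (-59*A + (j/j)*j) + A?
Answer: -10612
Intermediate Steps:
J(A, j) = j - 58*A (J(A, j) = (-59*A + 1*j) + A = (-59*A + j) + A = (j - 59*A) + A = j - 58*A)
J(99, 52 - 1*(-28)) + 198*(-25) = ((52 - 1*(-28)) - 58*99) + 198*(-25) = ((52 + 28) - 5742) - 4950 = (80 - 5742) - 4950 = -5662 - 4950 = -10612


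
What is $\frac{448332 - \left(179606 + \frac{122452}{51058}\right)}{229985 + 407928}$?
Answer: $\frac{6860244828}{16285280977} \approx 0.42125$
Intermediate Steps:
$\frac{448332 - \left(179606 + \frac{122452}{51058}\right)}{229985 + 407928} = \frac{448332 - \frac{4585222800}{25529}}{637913} = \left(448332 - \frac{4585222800}{25529}\right) \frac{1}{637913} = \frac{6860244828}{25529} \cdot \frac{1}{637913} = \frac{6860244828}{16285280977}$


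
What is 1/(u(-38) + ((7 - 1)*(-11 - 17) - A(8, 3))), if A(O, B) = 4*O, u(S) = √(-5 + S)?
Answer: -200/40043 - I*√43/40043 ≈ -0.0049946 - 0.00016376*I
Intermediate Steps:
1/(u(-38) + ((7 - 1)*(-11 - 17) - A(8, 3))) = 1/(√(-5 - 38) + ((7 - 1)*(-11 - 17) - 4*8)) = 1/(√(-43) + (6*(-28) - 1*32)) = 1/(I*√43 + (-168 - 32)) = 1/(I*√43 - 200) = 1/(-200 + I*√43)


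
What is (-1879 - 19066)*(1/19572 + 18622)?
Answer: -7633819646825/19572 ≈ -3.9004e+8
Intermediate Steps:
(-1879 - 19066)*(1/19572 + 18622) = -20945*(1/19572 + 18622) = -20945*364469785/19572 = -7633819646825/19572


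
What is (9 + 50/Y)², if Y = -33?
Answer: 61009/1089 ≈ 56.023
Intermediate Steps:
(9 + 50/Y)² = (9 + 50/(-33))² = (9 + 50*(-1/33))² = (9 - 50/33)² = (247/33)² = 61009/1089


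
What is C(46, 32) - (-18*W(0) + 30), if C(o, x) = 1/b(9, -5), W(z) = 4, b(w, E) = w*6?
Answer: 2269/54 ≈ 42.018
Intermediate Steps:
b(w, E) = 6*w
C(o, x) = 1/54 (C(o, x) = 1/(6*9) = 1/54)
C(46, 32) - (-18*W(0) + 30) = 1/54 - (-18*4 + 30) = 1/54 - (-72 + 30) = 1/54 - 1*(-42) = 1/54 + 42 = 2269/54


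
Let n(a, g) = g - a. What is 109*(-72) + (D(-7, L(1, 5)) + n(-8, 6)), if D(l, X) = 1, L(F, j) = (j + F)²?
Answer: -7833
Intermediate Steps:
L(F, j) = (F + j)²
109*(-72) + (D(-7, L(1, 5)) + n(-8, 6)) = 109*(-72) + (1 + (6 - 1*(-8))) = -7848 + (1 + (6 + 8)) = -7848 + (1 + 14) = -7848 + 15 = -7833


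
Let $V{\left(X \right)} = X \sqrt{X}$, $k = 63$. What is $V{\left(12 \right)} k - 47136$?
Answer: $-47136 + 1512 \sqrt{3} \approx -44517.0$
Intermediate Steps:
$V{\left(X \right)} = X^{\frac{3}{2}}$
$V{\left(12 \right)} k - 47136 = 12^{\frac{3}{2}} \cdot 63 - 47136 = 24 \sqrt{3} \cdot 63 - 47136 = 1512 \sqrt{3} - 47136 = -47136 + 1512 \sqrt{3}$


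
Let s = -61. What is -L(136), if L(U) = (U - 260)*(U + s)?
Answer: 9300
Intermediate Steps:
L(U) = (-260 + U)*(-61 + U) (L(U) = (U - 260)*(U - 61) = (-260 + U)*(-61 + U))
-L(136) = -(15860 + 136² - 321*136) = -(15860 + 18496 - 43656) = -1*(-9300) = 9300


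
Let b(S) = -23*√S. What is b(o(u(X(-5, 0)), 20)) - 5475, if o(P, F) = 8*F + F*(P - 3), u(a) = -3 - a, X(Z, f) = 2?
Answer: -5475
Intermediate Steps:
o(P, F) = 8*F + F*(-3 + P)
b(o(u(X(-5, 0)), 20)) - 5475 = -23*2*√5*√(5 + (-3 - 1*2)) - 5475 = -23*2*√5*√(5 + (-3 - 2)) - 5475 = -23*2*√5*√(5 - 5) - 5475 = -23*√(20*0) - 5475 = -23*√0 - 5475 = -23*0 - 5475 = 0 - 5475 = -5475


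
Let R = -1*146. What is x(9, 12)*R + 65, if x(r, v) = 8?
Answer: -1103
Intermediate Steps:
R = -146
x(9, 12)*R + 65 = 8*(-146) + 65 = -1168 + 65 = -1103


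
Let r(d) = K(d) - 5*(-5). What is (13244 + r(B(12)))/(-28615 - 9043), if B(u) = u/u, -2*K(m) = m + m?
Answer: -6634/18829 ≈ -0.35233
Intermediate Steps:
K(m) = -m (K(m) = -(m + m)/2 = -m)
B(u) = 1
r(d) = 25 - d (r(d) = -d - 5*(-5) = -d + 25 = 25 - d)
(13244 + r(B(12)))/(-28615 - 9043) = (13244 + (25 - 1*1))/(-28615 - 9043) = (13244 + (25 - 1))/(-37658) = (13244 + 24)*(-1/37658) = 13268*(-1/37658) = -6634/18829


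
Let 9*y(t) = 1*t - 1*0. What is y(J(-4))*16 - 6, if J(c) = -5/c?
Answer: -34/9 ≈ -3.7778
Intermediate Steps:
y(t) = t/9 (y(t) = (1*t - 1*0)/9 = (t + 0)/9 = t/9)
y(J(-4))*16 - 6 = ((-5/(-4))/9)*16 - 6 = ((-5*(-¼))/9)*16 - 6 = ((⅑)*(5/4))*16 - 6 = (5/36)*16 - 6 = 20/9 - 6 = -34/9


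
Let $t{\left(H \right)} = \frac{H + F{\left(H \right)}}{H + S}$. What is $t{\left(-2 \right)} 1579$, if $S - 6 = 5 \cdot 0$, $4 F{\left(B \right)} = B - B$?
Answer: $- \frac{1579}{2} \approx -789.5$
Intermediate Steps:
$F{\left(B \right)} = 0$ ($F{\left(B \right)} = \frac{B - B}{4} = \frac{1}{4} \cdot 0 = 0$)
$S = 6$ ($S = 6 + 5 \cdot 0 = 6 + 0 = 6$)
$t{\left(H \right)} = \frac{H}{6 + H}$ ($t{\left(H \right)} = \frac{H + 0}{H + 6} = \frac{H}{6 + H}$)
$t{\left(-2 \right)} 1579 = - \frac{2}{6 - 2} \cdot 1579 = - \frac{2}{4} \cdot 1579 = \left(-2\right) \frac{1}{4} \cdot 1579 = \left(- \frac{1}{2}\right) 1579 = - \frac{1579}{2}$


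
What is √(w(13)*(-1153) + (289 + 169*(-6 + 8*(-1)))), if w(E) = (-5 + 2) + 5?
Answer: 3*I*√487 ≈ 66.204*I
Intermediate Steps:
w(E) = 2 (w(E) = -3 + 5 = 2)
√(w(13)*(-1153) + (289 + 169*(-6 + 8*(-1)))) = √(2*(-1153) + (289 + 169*(-6 + 8*(-1)))) = √(-2306 + (289 + 169*(-6 - 8))) = √(-2306 + (289 + 169*(-14))) = √(-2306 + (289 - 2366)) = √(-2306 - 2077) = √(-4383) = 3*I*√487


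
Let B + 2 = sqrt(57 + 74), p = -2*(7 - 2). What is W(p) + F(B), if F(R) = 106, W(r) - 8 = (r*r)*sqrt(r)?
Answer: 114 + 100*I*sqrt(10) ≈ 114.0 + 316.23*I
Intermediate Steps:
p = -10 (p = -2*5 = -10)
W(r) = 8 + r**(5/2) (W(r) = 8 + (r*r)*sqrt(r) = 8 + r**2*sqrt(r) = 8 + r**(5/2))
B = -2 + sqrt(131) (B = -2 + sqrt(57 + 74) = -2 + sqrt(131) ≈ 9.4455)
W(p) + F(B) = (8 + (-10)**(5/2)) + 106 = (8 + 100*I*sqrt(10)) + 106 = 114 + 100*I*sqrt(10)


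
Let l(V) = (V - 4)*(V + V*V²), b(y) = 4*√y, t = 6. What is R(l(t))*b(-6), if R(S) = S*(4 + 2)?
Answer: 10656*I*√6 ≈ 26102.0*I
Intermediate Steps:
l(V) = (-4 + V)*(V + V³)
R(S) = 6*S (R(S) = S*6 = 6*S)
R(l(t))*b(-6) = (6*(6*(-4 + 6 + 6³ - 4*6²)))*(4*√(-6)) = (6*(6*(-4 + 6 + 216 - 4*36)))*(4*(I*√6)) = (6*(6*(-4 + 6 + 216 - 144)))*(4*I*√6) = (6*(6*74))*(4*I*√6) = (6*444)*(4*I*√6) = 2664*(4*I*√6) = 10656*I*√6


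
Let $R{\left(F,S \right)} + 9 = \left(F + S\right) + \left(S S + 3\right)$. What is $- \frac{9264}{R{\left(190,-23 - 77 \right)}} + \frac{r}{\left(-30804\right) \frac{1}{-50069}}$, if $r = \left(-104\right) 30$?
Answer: $- \frac{32824171912}{6471407} \approx -5072.2$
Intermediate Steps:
$r = -3120$
$R{\left(F,S \right)} = -6 + F + S + S^{2}$ ($R{\left(F,S \right)} = -9 + \left(\left(F + S\right) + \left(S S + 3\right)\right) = -9 + \left(\left(F + S\right) + \left(S^{2} + 3\right)\right) = -9 + \left(\left(F + S\right) + \left(3 + S^{2}\right)\right) = -9 + \left(3 + F + S + S^{2}\right) = -6 + F + S + S^{2}$)
$- \frac{9264}{R{\left(190,-23 - 77 \right)}} + \frac{r}{\left(-30804\right) \frac{1}{-50069}} = - \frac{9264}{-6 + 190 - 100 + \left(-23 - 77\right)^{2}} - \frac{3120}{\left(-30804\right) \frac{1}{-50069}} = - \frac{9264}{-6 + 190 - 100 + \left(-100\right)^{2}} - \frac{3120}{\left(-30804\right) \left(- \frac{1}{50069}\right)} = - \frac{9264}{-6 + 190 - 100 + 10000} - \frac{3120}{\frac{30804}{50069}} = - \frac{9264}{10084} - \frac{13017940}{2567} = \left(-9264\right) \frac{1}{10084} - \frac{13017940}{2567} = - \frac{2316}{2521} - \frac{13017940}{2567} = - \frac{32824171912}{6471407}$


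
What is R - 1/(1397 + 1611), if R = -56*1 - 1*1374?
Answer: -4301441/3008 ≈ -1430.0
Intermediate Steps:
R = -1430 (R = -56 - 1374 = -1430)
R - 1/(1397 + 1611) = -1430 - 1/(1397 + 1611) = -1430 - 1/3008 = -4301441/3008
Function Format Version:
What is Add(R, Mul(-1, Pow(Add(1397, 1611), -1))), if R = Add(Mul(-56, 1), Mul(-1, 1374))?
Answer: Rational(-4301441, 3008) ≈ -1430.0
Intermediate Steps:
R = -1430 (R = Add(-56, -1374) = -1430)
Add(R, Mul(-1, Pow(Add(1397, 1611), -1))) = Add(-1430, Mul(-1, Pow(Add(1397, 1611), -1))) = Add(-1430, Mul(-1, Pow(3008, -1))) = Add(-1430, Mul(-1, Rational(1, 3008))) = Add(-1430, Rational(-1, 3008)) = Rational(-4301441, 3008)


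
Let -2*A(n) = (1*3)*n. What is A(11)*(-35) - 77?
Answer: 1001/2 ≈ 500.50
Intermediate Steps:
A(n) = -3*n/2 (A(n) = -1*3*n/2 = -3*n/2)
A(11)*(-35) - 77 = -3/2*11*(-35) - 77 = -33/2*(-35) - 77 = 1155/2 - 77 = 1001/2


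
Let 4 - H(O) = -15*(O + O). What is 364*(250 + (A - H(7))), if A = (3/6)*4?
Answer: 13832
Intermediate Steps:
A = 2 (A = (3*(⅙))*4 = (½)*4 = 2)
H(O) = 4 + 30*O (H(O) = 4 - (-15)*(O + O) = 4 - (-15)*2*O = 4 - (-30)*O = 4 + 30*O)
364*(250 + (A - H(7))) = 364*(250 + (2 - (4 + 30*7))) = 364*(250 + (2 - (4 + 210))) = 364*(250 + (2 - 1*214)) = 364*(250 + (2 - 214)) = 364*(250 - 212) = 364*38 = 13832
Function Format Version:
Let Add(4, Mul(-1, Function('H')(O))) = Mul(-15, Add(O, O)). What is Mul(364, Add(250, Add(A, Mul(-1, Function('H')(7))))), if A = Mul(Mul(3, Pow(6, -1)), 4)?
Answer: 13832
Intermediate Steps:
A = 2 (A = Mul(Mul(3, Rational(1, 6)), 4) = Mul(Rational(1, 2), 4) = 2)
Function('H')(O) = Add(4, Mul(30, O)) (Function('H')(O) = Add(4, Mul(-1, Mul(-15, Add(O, O)))) = Add(4, Mul(-1, Mul(-15, Mul(2, O)))) = Add(4, Mul(-1, Mul(-30, O))) = Add(4, Mul(30, O)))
Mul(364, Add(250, Add(A, Mul(-1, Function('H')(7))))) = Mul(364, Add(250, Add(2, Mul(-1, Add(4, Mul(30, 7)))))) = Mul(364, Add(250, Add(2, Mul(-1, Add(4, 210))))) = Mul(364, Add(250, Add(2, Mul(-1, 214)))) = Mul(364, Add(250, Add(2, -214))) = Mul(364, Add(250, -212)) = Mul(364, 38) = 13832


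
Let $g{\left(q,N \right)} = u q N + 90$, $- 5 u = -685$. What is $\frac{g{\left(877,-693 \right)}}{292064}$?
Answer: $- \frac{83263167}{292064} \approx -285.09$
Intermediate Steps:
$u = 137$ ($u = \left(- \frac{1}{5}\right) \left(-685\right) = 137$)
$g{\left(q,N \right)} = 90 + 137 N q$ ($g{\left(q,N \right)} = 137 q N + 90 = 137 N q + 90 = 90 + 137 N q$)
$\frac{g{\left(877,-693 \right)}}{292064} = \frac{90 + 137 \left(-693\right) 877}{292064} = \left(90 - 83263257\right) \frac{1}{292064} = \left(-83263167\right) \frac{1}{292064} = - \frac{83263167}{292064}$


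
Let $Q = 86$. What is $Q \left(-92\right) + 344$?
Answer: $-7568$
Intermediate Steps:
$Q \left(-92\right) + 344 = 86 \left(-92\right) + 344 = -7912 + 344 = -7568$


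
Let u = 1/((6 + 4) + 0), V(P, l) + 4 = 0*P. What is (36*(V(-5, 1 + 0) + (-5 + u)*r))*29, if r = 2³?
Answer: -225504/5 ≈ -45101.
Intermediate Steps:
r = 8
V(P, l) = -4 (V(P, l) = -4 + 0*P = -4 + 0 = -4)
u = ⅒ (u = 1/(10 + 0) = 1/10 = ⅒ ≈ 0.10000)
(36*(V(-5, 1 + 0) + (-5 + u)*r))*29 = (36*(-4 + (-5 + ⅒)*8))*29 = (36*(-4 - 49/10*8))*29 = (36*(-4 - 196/5))*29 = (36*(-216/5))*29 = -7776/5*29 = -225504/5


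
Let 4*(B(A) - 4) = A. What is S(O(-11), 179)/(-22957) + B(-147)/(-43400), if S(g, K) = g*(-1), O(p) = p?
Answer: 99797/362303200 ≈ 0.00027545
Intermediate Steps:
B(A) = 4 + A/4
S(g, K) = -g
S(O(-11), 179)/(-22957) + B(-147)/(-43400) = -1*(-11)/(-22957) + (4 + (1/4)*(-147))/(-43400) = 11*(-1/22957) + (4 - 147/4)*(-1/43400) = -1/2087 - 131/4*(-1/43400) = -1/2087 + 131/173600 = 99797/362303200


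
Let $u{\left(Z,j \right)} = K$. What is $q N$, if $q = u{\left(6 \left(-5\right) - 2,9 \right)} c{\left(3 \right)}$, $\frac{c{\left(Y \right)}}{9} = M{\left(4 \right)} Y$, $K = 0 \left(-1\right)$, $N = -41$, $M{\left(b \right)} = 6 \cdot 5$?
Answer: $0$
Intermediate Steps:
$M{\left(b \right)} = 30$
$K = 0$
$u{\left(Z,j \right)} = 0$
$c{\left(Y \right)} = 270 Y$ ($c{\left(Y \right)} = 9 \cdot 30 Y = 270 Y$)
$q = 0$ ($q = 0 \cdot 270 \cdot 3 = 0 \cdot 810 = 0$)
$q N = 0 \left(-41\right) = 0$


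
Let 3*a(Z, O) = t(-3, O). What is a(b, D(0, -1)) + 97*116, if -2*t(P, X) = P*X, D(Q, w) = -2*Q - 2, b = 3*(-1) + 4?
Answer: 11251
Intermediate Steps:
b = 1 (b = -3 + 4 = 1)
D(Q, w) = -2 - 2*Q
t(P, X) = -P*X/2
a(Z, O) = O/2 (a(Z, O) = (-1/2*(-3)*O)/3 = (3*O/2)/3 = O/2)
a(b, D(0, -1)) + 97*116 = (-2 - 2*0)/2 + 97*116 = (-2 + 0)/2 + 11252 = (1/2)*(-2) + 11252 = -1 + 11252 = 11251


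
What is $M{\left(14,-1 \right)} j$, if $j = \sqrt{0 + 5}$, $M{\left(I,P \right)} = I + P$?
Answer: $13 \sqrt{5} \approx 29.069$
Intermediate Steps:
$j = \sqrt{5} \approx 2.2361$
$M{\left(14,-1 \right)} j = \left(14 - 1\right) \sqrt{5} = 13 \sqrt{5}$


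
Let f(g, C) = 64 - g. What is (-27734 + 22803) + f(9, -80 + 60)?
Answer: -4876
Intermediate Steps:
(-27734 + 22803) + f(9, -80 + 60) = (-27734 + 22803) + (64 - 1*9) = -4931 + (64 - 9) = -4931 + 55 = -4876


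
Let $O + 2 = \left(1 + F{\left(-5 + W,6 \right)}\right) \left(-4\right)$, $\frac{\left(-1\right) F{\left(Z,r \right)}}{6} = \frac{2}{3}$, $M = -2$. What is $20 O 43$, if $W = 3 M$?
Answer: $8600$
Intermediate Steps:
$W = -6$ ($W = 3 \left(-2\right) = -6$)
$F{\left(Z,r \right)} = -4$ ($F{\left(Z,r \right)} = - 6 \cdot \frac{2}{3} = - 6 \cdot 2 \cdot \frac{1}{3} = \left(-6\right) \frac{2}{3} = -4$)
$O = 10$ ($O = -2 + \left(1 - 4\right) \left(-4\right) = -2 - -12 = -2 + 12 = 10$)
$20 O 43 = 20 \cdot 10 \cdot 43 = 200 \cdot 43 = 8600$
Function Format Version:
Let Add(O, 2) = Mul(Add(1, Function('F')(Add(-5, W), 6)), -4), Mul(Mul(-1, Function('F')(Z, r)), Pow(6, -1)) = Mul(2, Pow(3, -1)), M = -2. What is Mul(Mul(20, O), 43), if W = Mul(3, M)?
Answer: 8600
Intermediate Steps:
W = -6 (W = Mul(3, -2) = -6)
Function('F')(Z, r) = -4 (Function('F')(Z, r) = Mul(-6, Mul(2, Pow(3, -1))) = Mul(-6, Mul(2, Rational(1, 3))) = Mul(-6, Rational(2, 3)) = -4)
O = 10 (O = Add(-2, Mul(Add(1, -4), -4)) = Add(-2, Mul(-3, -4)) = Add(-2, 12) = 10)
Mul(Mul(20, O), 43) = Mul(Mul(20, 10), 43) = Mul(200, 43) = 8600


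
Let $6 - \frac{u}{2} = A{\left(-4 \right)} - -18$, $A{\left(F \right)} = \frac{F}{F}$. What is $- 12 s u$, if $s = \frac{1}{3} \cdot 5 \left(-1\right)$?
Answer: $-520$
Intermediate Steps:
$A{\left(F \right)} = 1$
$s = - \frac{5}{3}$ ($s = \frac{1}{3} \cdot 5 \left(-1\right) = \frac{5}{3} \left(-1\right) = - \frac{5}{3} \approx -1.6667$)
$u = -26$ ($u = 12 - 2 \left(1 - -18\right) = 12 - 2 \left(1 + 18\right) = 12 - 38 = -26$)
$- 12 s u = \left(-12\right) \left(- \frac{5}{3}\right) \left(-26\right) = 20 \left(-26\right) = -520$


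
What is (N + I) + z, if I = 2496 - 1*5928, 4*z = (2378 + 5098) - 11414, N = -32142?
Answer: -73117/2 ≈ -36559.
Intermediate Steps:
z = -1969/2 (z = ((2378 + 5098) - 11414)/4 = (7476 - 11414)/4 = (1/4)*(-3938) = -1969/2 ≈ -984.50)
I = -3432 (I = 2496 - 5928 = -3432)
(N + I) + z = (-32142 - 3432) - 1969/2 = -35574 - 1969/2 = -73117/2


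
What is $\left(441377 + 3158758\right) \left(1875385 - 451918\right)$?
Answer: $5124673368045$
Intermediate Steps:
$\left(441377 + 3158758\right) \left(1875385 - 451918\right) = 3600135 \cdot 1423467 = 5124673368045$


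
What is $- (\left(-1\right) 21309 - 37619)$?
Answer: $58928$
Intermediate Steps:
$- (\left(-1\right) 21309 - 37619) = - (-21309 - 37619) = \left(-1\right) \left(-58928\right) = 58928$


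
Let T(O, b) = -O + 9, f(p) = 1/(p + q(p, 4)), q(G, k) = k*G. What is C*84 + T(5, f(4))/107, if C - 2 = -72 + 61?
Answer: -80888/107 ≈ -755.96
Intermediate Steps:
q(G, k) = G*k
f(p) = 1/(5*p) (f(p) = 1/(p + p*4) = 1/(p + 4*p) = 1/(5*p))
T(O, b) = 9 - O
C = -9 (C = 2 + (-72 + 61) = 2 - 11 = -9)
C*84 + T(5, f(4))/107 = -9*84 + (9 - 1*5)/107 = -756 + (9 - 5)*(1/107) = -756 + 4*(1/107) = -756 + 4/107 = -80888/107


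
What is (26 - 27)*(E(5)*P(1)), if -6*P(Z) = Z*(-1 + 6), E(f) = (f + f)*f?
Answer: 125/3 ≈ 41.667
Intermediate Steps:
E(f) = 2*f**2 (E(f) = (2*f)*f = 2*f**2)
P(Z) = -5*Z/6 (P(Z) = -Z*(-1 + 6)/6 = -Z*5/6 = -5*Z/6)
(26 - 27)*(E(5)*P(1)) = (26 - 27)*((2*5**2)*(-5/6*1)) = -2*25*(-5)/6 = -50*(-5)/6 = -1*(-125/3) = 125/3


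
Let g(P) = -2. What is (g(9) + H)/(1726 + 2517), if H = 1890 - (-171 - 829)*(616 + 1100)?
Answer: 1717888/4243 ≈ 404.88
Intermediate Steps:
H = 1717890 (H = 1890 - (-1000)*1716 = 1890 - 1*(-1716000) = 1890 + 1716000 = 1717890)
(g(9) + H)/(1726 + 2517) = (-2 + 1717890)/(1726 + 2517) = 1717888/4243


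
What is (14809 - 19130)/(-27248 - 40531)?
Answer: 4321/67779 ≈ 0.063751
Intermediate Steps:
(14809 - 19130)/(-27248 - 40531) = -4321/(-67779) = -4321*(-1/67779) = 4321/67779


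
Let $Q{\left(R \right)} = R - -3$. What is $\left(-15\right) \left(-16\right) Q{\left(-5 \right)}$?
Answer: $-480$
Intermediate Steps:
$Q{\left(R \right)} = 3 + R$ ($Q{\left(R \right)} = R + 3 = 3 + R$)
$\left(-15\right) \left(-16\right) Q{\left(-5 \right)} = \left(-15\right) \left(-16\right) \left(3 - 5\right) = 240 \left(-2\right) = -480$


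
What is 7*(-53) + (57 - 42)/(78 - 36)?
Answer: -5189/14 ≈ -370.64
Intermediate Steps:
7*(-53) + (57 - 42)/(78 - 36) = -371 + 15/42 = -371 + 15*(1/42) = -371 + 5/14 = -5189/14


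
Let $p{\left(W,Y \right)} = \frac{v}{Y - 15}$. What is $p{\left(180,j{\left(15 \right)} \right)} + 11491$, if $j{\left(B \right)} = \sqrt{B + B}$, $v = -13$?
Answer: $11492 + \frac{\sqrt{30}}{15} \approx 11492.0$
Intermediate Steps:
$j{\left(B \right)} = \sqrt{2} \sqrt{B}$ ($j{\left(B \right)} = \sqrt{2 B} = \sqrt{2} \sqrt{B}$)
$p{\left(W,Y \right)} = - \frac{13}{-15 + Y}$ ($p{\left(W,Y \right)} = \frac{1}{Y - 15} \left(-13\right) = \frac{1}{-15 + Y} \left(-13\right) = - \frac{13}{-15 + Y}$)
$p{\left(180,j{\left(15 \right)} \right)} + 11491 = - \frac{13}{-15 + \sqrt{2} \sqrt{15}} + 11491 = - \frac{13}{-15 + \sqrt{30}} + 11491 = 11491 - \frac{13}{-15 + \sqrt{30}}$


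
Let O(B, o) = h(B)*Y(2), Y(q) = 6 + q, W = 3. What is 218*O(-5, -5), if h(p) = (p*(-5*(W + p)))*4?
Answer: -348800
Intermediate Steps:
h(p) = 4*p*(-15 - 5*p) (h(p) = (p*(-5*(3 + p)))*4 = (p*(-15 - 5*p))*4 = 4*p*(-15 - 5*p))
O(B, o) = -160*B*(3 + B) (O(B, o) = (-20*B*(3 + B))*(6 + 2) = -20*B*(3 + B)*8 = -160*B*(3 + B))
218*O(-5, -5) = 218*(-160*(-5)*(3 - 5)) = 218*(-160*(-5)*(-2)) = 218*(-1600) = -348800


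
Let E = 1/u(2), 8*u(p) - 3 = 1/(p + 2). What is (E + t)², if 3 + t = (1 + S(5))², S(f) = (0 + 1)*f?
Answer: 212521/169 ≈ 1257.5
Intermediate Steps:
u(p) = 3/8 + 1/(8*(2 + p)) (u(p) = 3/8 + 1/(8*(p + 2)) = 3/8 + 1/(8*(2 + p)))
E = 32/13 (E = 1/((7 + 3*2)/(8*(2 + 2))) = 1/((⅛)*(7 + 6)/4) = 1/((⅛)*(¼)*13) = 1/(13/32) = 32/13 ≈ 2.4615)
S(f) = f (S(f) = 1*f = f)
t = 33 (t = -3 + (1 + 5)² = -3 + 6² = -3 + 36 = 33)
(E + t)² = (32/13 + 33)² = (461/13)² = 212521/169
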